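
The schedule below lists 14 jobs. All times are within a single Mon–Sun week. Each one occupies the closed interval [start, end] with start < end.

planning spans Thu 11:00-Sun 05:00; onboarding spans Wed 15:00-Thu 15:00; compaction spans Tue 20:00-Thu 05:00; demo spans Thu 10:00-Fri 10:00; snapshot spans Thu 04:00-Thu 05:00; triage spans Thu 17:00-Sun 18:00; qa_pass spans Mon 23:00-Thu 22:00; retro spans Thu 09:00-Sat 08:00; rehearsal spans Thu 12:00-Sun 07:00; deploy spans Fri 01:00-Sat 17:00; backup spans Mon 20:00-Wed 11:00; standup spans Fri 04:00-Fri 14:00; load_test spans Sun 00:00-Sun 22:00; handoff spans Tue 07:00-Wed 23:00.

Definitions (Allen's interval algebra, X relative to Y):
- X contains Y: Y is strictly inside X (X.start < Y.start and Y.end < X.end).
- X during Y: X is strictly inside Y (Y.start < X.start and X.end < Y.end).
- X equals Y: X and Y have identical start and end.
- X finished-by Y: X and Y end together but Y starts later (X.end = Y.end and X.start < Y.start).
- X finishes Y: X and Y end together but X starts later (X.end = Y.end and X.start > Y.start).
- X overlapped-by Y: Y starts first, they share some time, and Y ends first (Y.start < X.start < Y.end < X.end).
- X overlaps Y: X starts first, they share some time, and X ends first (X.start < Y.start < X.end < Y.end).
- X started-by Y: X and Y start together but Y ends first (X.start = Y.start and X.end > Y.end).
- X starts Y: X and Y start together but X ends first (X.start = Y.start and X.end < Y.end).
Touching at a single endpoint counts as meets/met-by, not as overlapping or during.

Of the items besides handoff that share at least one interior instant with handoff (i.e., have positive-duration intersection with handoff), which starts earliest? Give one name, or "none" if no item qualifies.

backup

Target handoff = [Tue 07:00, Wed 23:00].
backup [Mon 20:00, Wed 11:00] → overlaps → candidate.
compaction [Tue 20:00, Thu 05:00] → overlapped-by → candidate.
demo [Thu 10:00, Fri 10:00] → after → excluded.
deploy [Fri 01:00, Sat 17:00] → after → excluded.
load_test [Sun 00:00, Sun 22:00] → after → excluded.
onboarding [Wed 15:00, Thu 15:00] → overlapped-by → candidate.
planning [Thu 11:00, Sun 05:00] → after → excluded.
qa_pass [Mon 23:00, Thu 22:00] → contains → candidate.
rehearsal [Thu 12:00, Sun 07:00] → after → excluded.
retro [Thu 09:00, Sat 08:00] → after → excluded.
snapshot [Thu 04:00, Thu 05:00] → after → excluded.
standup [Fri 04:00, Fri 14:00] → after → excluded.
triage [Thu 17:00, Sun 18:00] → after → excluded.
Among candidates, earliest start is Mon 20:00 → backup.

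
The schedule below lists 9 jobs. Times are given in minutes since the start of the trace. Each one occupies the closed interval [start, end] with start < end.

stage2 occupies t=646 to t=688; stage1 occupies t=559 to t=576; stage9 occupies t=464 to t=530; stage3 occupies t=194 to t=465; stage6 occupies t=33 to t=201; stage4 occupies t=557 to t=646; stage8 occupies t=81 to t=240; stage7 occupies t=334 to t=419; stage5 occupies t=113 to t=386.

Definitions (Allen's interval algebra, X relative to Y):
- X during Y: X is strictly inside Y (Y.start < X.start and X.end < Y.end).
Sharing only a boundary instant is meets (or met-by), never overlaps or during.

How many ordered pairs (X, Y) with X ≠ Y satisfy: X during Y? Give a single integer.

Checking all 72 ordered pairs for relation 'during'; matching pairs in alphabetical order:
(stage1, stage4): stage1 during stage4 ✓
(stage7, stage3): stage7 during stage3 ✓
Count: 2.

2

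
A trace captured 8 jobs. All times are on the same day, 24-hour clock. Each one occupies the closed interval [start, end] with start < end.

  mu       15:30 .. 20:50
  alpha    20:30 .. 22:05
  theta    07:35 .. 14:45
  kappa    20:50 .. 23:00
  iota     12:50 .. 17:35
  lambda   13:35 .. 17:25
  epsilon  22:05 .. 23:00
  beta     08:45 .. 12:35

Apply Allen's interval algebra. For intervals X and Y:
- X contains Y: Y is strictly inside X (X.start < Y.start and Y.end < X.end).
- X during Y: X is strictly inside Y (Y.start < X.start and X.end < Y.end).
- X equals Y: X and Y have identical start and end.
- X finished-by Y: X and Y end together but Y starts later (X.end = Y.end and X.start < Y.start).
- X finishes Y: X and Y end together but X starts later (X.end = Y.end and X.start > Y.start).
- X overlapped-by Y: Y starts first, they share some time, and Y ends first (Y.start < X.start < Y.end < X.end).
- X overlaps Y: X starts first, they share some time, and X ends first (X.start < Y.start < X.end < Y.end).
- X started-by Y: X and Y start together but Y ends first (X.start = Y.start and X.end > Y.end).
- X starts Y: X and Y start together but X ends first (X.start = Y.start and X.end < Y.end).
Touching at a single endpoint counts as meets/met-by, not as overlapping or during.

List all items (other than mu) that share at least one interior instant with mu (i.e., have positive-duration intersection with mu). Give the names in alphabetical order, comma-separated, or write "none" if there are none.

alpha, iota, lambda

Target mu = [15:30, 20:50].
alpha [20:30, 22:05] → overlapped-by → yes.
beta [08:45, 12:35] → before → no.
epsilon [22:05, 23:00] → after → no.
iota [12:50, 17:35] → overlaps → yes.
kappa [20:50, 23:00] → met-by → no.
lambda [13:35, 17:25] → overlaps → yes.
theta [07:35, 14:45] → before → no.
Result: alpha, iota, lambda.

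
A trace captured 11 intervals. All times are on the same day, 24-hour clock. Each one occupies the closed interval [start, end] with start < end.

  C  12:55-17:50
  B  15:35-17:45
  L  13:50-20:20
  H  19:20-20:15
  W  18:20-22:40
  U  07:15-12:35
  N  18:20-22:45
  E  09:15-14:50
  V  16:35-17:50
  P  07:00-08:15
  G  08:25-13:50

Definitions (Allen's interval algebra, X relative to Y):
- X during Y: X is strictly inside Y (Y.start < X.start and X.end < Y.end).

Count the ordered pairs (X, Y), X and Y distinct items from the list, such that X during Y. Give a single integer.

Checking all 110 ordered pairs for relation 'during'; matching pairs in alphabetical order:
(B, C): B during C ✓
(B, L): B during L ✓
(H, L): H during L ✓
(H, N): H during N ✓
(H, W): H during W ✓
(V, L): V during L ✓
Count: 6.

6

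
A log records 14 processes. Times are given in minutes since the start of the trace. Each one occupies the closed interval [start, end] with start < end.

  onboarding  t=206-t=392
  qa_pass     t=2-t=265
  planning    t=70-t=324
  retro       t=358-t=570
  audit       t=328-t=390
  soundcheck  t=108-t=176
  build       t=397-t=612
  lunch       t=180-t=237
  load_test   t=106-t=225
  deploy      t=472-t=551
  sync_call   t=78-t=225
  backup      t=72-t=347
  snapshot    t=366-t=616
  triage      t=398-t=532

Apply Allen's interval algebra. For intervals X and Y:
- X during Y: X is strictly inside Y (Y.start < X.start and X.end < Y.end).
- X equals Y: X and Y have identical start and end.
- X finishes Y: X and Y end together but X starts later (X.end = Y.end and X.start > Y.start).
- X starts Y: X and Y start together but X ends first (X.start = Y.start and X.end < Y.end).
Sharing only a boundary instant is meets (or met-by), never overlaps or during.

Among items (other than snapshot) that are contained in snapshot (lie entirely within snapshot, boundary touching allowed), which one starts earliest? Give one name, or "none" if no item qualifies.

build

Target snapshot = [t=366, t=616].
audit [t=328, t=390] → overlaps → excluded.
backup [t=72, t=347] → before → excluded.
build [t=397, t=612] → during → candidate.
deploy [t=472, t=551] → during → candidate.
load_test [t=106, t=225] → before → excluded.
lunch [t=180, t=237] → before → excluded.
onboarding [t=206, t=392] → overlaps → excluded.
planning [t=70, t=324] → before → excluded.
qa_pass [t=2, t=265] → before → excluded.
retro [t=358, t=570] → overlaps → excluded.
soundcheck [t=108, t=176] → before → excluded.
sync_call [t=78, t=225] → before → excluded.
triage [t=398, t=532] → during → candidate.
Among candidates, earliest start is t=397 → build.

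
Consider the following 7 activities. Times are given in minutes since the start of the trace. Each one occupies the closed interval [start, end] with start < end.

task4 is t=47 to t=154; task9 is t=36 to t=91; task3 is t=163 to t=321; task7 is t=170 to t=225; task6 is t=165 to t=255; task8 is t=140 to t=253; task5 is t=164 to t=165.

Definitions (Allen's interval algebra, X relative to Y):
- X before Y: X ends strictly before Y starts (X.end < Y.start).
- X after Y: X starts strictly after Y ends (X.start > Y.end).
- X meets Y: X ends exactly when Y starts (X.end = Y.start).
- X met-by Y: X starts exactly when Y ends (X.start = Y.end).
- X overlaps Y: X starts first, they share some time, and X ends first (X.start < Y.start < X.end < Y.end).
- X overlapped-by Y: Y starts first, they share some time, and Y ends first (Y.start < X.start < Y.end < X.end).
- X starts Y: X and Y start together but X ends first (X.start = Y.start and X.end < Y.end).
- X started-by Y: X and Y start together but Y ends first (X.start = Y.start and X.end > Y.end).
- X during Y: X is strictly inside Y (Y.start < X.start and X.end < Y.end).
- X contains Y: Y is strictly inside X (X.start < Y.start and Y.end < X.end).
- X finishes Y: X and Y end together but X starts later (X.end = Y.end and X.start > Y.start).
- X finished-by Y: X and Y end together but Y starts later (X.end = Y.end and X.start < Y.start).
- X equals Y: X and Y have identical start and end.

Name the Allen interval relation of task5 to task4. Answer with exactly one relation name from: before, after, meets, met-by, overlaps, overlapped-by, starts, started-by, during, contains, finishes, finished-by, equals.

after

task5 = [t=164, t=165]; task4 = [t=47, t=154].
Compare endpoints: task5.start > task4.start, task5.start > task4.end, task5.end > task4.start, task5.end > task4.end.
That pattern is 'after'.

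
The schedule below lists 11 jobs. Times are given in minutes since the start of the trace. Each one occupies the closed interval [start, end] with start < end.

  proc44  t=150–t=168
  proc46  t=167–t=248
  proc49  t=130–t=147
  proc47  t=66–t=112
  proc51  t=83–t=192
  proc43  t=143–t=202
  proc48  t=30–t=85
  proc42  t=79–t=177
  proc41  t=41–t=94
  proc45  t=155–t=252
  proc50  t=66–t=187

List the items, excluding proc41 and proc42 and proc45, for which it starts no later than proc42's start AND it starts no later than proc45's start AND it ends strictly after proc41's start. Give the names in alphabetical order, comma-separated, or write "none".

proc47, proc48, proc50

Conditions: its start is no later than proc42's start (X.start <= t=79) AND its start is no later than proc45's start (X.start <= t=155) AND its end is strictly after proc41's start (X.end > t=41).
proc43: start t=143 <= t=79? ✗; start t=143 <= t=155? ✓; end t=202 > t=41? ✓ → no.
proc44: start t=150 <= t=79? ✗; start t=150 <= t=155? ✓; end t=168 > t=41? ✓ → no.
proc46: start t=167 <= t=79? ✗; start t=167 <= t=155? ✗; end t=248 > t=41? ✓ → no.
proc47: start t=66 <= t=79? ✓; start t=66 <= t=155? ✓; end t=112 > t=41? ✓ → yes.
proc48: start t=30 <= t=79? ✓; start t=30 <= t=155? ✓; end t=85 > t=41? ✓ → yes.
proc49: start t=130 <= t=79? ✗; start t=130 <= t=155? ✓; end t=147 > t=41? ✓ → no.
proc50: start t=66 <= t=79? ✓; start t=66 <= t=155? ✓; end t=187 > t=41? ✓ → yes.
proc51: start t=83 <= t=79? ✗; start t=83 <= t=155? ✓; end t=192 > t=41? ✓ → no.
Result: proc47, proc48, proc50.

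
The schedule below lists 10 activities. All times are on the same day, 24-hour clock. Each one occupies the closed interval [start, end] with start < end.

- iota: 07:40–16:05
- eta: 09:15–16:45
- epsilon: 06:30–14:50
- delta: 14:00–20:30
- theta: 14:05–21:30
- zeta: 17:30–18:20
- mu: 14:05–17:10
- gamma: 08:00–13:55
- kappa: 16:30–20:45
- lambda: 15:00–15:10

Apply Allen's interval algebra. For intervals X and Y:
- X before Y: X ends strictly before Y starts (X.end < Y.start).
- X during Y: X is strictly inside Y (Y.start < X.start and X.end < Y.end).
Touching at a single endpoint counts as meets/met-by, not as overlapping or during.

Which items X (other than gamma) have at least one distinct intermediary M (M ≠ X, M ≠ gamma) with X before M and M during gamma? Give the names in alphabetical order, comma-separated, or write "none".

Target gamma = [08:00, 13:55].
Intermediaries M with M during gamma: none.
Union: none.

none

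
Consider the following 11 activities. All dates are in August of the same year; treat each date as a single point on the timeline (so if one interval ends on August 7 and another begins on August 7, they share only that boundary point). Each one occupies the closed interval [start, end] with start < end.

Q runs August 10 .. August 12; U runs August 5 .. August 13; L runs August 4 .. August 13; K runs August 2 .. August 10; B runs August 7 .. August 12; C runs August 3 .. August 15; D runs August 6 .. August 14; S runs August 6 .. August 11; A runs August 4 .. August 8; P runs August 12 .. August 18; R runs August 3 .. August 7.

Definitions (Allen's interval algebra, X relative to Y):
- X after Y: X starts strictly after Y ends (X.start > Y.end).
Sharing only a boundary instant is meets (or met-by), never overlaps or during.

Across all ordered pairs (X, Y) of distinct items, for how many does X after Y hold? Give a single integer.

Checking all 110 ordered pairs for relation 'after'; matching pairs in alphabetical order:
(P, A): P after A ✓
(P, K): P after K ✓
(P, R): P after R ✓
(P, S): P after S ✓
(Q, A): Q after A ✓
(Q, R): Q after R ✓
Count: 6.

6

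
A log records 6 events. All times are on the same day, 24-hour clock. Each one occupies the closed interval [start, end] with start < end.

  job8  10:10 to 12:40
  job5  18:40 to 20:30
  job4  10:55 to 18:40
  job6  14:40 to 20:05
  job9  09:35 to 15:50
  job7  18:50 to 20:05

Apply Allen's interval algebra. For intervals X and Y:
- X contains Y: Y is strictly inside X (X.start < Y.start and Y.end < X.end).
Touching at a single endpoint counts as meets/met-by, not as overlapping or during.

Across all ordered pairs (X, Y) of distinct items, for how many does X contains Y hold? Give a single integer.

2

Checking all 30 ordered pairs for relation 'contains'; matching pairs in alphabetical order:
(job5, job7): job5 contains job7 ✓
(job9, job8): job9 contains job8 ✓
Count: 2.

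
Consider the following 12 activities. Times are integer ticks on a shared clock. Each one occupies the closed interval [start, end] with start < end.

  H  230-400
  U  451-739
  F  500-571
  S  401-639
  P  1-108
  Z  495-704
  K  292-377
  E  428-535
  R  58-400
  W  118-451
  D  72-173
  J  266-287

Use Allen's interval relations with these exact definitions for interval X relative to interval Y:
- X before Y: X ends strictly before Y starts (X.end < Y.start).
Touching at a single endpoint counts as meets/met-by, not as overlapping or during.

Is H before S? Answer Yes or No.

H = [230, 400], S = [401, 639].
Actual relation of H to S: before.
Asked whether 'before' holds → Yes.

Yes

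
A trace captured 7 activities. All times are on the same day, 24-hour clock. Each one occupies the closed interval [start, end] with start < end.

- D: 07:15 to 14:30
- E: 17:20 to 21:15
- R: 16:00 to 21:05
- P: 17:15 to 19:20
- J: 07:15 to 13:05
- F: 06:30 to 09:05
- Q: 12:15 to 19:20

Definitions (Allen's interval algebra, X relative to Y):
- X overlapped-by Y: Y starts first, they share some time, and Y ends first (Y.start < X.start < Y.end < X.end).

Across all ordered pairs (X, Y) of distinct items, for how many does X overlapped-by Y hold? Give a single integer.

8

Checking all 42 ordered pairs for relation 'overlapped-by'; matching pairs in alphabetical order:
(D, F): D overlapped-by F ✓
(E, P): E overlapped-by P ✓
(E, Q): E overlapped-by Q ✓
(E, R): E overlapped-by R ✓
(J, F): J overlapped-by F ✓
(Q, D): Q overlapped-by D ✓
(Q, J): Q overlapped-by J ✓
(R, Q): R overlapped-by Q ✓
Count: 8.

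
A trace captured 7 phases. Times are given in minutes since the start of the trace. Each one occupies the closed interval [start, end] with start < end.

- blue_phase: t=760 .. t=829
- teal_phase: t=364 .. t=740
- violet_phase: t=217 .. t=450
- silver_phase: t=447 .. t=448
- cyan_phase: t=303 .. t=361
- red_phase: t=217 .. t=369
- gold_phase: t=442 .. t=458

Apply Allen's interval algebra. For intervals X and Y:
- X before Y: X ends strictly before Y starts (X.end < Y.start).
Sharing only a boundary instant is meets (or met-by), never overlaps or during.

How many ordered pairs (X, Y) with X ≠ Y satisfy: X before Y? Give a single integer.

Checking all 42 ordered pairs for relation 'before'; matching pairs in alphabetical order:
(cyan_phase, blue_phase): cyan_phase before blue_phase ✓
(cyan_phase, gold_phase): cyan_phase before gold_phase ✓
(cyan_phase, silver_phase): cyan_phase before silver_phase ✓
(cyan_phase, teal_phase): cyan_phase before teal_phase ✓
(gold_phase, blue_phase): gold_phase before blue_phase ✓
(red_phase, blue_phase): red_phase before blue_phase ✓
(red_phase, gold_phase): red_phase before gold_phase ✓
(red_phase, silver_phase): red_phase before silver_phase ✓
(silver_phase, blue_phase): silver_phase before blue_phase ✓
(teal_phase, blue_phase): teal_phase before blue_phase ✓
(violet_phase, blue_phase): violet_phase before blue_phase ✓
Count: 11.

11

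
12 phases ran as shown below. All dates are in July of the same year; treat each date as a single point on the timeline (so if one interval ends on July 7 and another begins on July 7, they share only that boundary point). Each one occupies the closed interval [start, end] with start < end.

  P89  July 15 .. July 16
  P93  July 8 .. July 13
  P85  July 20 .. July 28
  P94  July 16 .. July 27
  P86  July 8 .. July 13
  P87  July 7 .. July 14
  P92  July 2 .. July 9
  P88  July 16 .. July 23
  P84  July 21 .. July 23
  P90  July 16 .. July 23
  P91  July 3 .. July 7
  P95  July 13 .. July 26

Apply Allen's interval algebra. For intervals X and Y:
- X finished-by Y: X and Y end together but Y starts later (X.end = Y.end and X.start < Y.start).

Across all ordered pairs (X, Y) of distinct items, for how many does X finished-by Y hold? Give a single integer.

2

Checking all 132 ordered pairs for relation 'finished-by'; matching pairs in alphabetical order:
(P88, P84): P88 finished-by P84 ✓
(P90, P84): P90 finished-by P84 ✓
Count: 2.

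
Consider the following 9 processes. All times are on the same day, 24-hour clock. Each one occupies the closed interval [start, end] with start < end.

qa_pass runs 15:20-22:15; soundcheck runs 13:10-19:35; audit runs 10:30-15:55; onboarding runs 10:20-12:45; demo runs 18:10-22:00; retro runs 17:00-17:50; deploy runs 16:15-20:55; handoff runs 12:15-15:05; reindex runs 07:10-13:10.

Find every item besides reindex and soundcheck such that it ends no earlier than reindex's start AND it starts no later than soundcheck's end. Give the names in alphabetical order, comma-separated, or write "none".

audit, demo, deploy, handoff, onboarding, qa_pass, retro

Conditions: its end is no earlier than reindex's start (X.end >= 07:10) AND its start is no later than soundcheck's end (X.start <= 19:35).
audit: end 15:55 >= 07:10? ✓; start 10:30 <= 19:35? ✓ → yes.
demo: end 22:00 >= 07:10? ✓; start 18:10 <= 19:35? ✓ → yes.
deploy: end 20:55 >= 07:10? ✓; start 16:15 <= 19:35? ✓ → yes.
handoff: end 15:05 >= 07:10? ✓; start 12:15 <= 19:35? ✓ → yes.
onboarding: end 12:45 >= 07:10? ✓; start 10:20 <= 19:35? ✓ → yes.
qa_pass: end 22:15 >= 07:10? ✓; start 15:20 <= 19:35? ✓ → yes.
retro: end 17:50 >= 07:10? ✓; start 17:00 <= 19:35? ✓ → yes.
Result: audit, demo, deploy, handoff, onboarding, qa_pass, retro.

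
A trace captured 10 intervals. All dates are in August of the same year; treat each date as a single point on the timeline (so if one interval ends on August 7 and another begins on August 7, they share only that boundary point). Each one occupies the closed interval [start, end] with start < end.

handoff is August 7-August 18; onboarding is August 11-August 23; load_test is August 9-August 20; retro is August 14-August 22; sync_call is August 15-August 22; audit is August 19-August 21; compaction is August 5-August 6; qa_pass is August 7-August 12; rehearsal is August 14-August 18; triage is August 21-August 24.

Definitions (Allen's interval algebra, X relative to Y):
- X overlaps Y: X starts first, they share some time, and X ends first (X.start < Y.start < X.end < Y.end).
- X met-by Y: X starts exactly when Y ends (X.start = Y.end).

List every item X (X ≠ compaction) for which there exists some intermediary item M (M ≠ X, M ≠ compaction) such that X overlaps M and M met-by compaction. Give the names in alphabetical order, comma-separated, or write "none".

Target compaction = [August 5, August 6].
Intermediaries M with M met-by compaction: none.
Union: none.

none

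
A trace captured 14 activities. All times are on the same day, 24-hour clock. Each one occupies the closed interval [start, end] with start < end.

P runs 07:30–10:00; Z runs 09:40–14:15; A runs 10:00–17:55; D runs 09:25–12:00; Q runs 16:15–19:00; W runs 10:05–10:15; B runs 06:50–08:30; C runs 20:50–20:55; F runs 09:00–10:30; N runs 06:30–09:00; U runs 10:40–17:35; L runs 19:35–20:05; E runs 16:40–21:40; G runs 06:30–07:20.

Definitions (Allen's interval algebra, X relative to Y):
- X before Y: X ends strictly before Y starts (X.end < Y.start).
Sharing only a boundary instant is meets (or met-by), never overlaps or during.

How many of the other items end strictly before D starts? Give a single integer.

3

Target D = [09:25, 12:00].
A [10:00, 17:55] → overlapped-by → no.
B [06:50, 08:30] → before → counts.
C [20:50, 20:55] → after → no.
E [16:40, 21:40] → after → no.
F [09:00, 10:30] → overlaps → no.
G [06:30, 07:20] → before → counts.
L [19:35, 20:05] → after → no.
N [06:30, 09:00] → before → counts.
P [07:30, 10:00] → overlaps → no.
Q [16:15, 19:00] → after → no.
U [10:40, 17:35] → overlapped-by → no.
W [10:05, 10:15] → during → no.
Z [09:40, 14:15] → overlapped-by → no.
Total: 3.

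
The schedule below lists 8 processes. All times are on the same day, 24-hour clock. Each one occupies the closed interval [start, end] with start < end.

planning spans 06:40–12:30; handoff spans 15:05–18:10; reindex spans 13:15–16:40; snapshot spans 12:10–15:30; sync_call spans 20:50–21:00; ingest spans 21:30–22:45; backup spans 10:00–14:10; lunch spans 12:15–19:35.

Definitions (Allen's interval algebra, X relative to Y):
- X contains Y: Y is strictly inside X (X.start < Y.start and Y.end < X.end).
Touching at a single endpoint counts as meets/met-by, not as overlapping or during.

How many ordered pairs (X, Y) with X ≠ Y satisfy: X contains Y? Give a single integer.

Checking all 56 ordered pairs for relation 'contains'; matching pairs in alphabetical order:
(lunch, handoff): lunch contains handoff ✓
(lunch, reindex): lunch contains reindex ✓
Count: 2.

2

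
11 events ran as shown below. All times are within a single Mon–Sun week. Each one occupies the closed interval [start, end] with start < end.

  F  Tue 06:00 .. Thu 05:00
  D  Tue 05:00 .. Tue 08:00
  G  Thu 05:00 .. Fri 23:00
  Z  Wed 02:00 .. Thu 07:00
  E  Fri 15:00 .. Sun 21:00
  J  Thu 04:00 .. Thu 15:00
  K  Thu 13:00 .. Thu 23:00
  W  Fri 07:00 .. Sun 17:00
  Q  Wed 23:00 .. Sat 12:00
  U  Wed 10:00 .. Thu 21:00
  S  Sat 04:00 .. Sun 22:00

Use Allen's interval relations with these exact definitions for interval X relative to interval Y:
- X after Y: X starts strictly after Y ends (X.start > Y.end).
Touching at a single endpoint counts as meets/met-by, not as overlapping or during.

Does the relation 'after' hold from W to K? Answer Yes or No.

W = [Fri 07:00, Sun 17:00], K = [Thu 13:00, Thu 23:00].
Actual relation of W to K: after.
Asked whether 'after' holds → Yes.

Yes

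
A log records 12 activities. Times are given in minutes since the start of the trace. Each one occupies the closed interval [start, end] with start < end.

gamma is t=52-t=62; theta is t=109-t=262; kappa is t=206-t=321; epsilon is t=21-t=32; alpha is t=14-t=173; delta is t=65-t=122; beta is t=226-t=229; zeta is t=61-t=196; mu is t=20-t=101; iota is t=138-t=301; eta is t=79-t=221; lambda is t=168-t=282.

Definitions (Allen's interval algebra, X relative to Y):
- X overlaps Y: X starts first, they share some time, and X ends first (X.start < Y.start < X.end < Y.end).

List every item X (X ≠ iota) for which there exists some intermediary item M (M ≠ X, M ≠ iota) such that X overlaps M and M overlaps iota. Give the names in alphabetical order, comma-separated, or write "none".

alpha, delta, eta, gamma, mu, zeta

Target iota = [t=138, t=301].
Intermediaries M with M overlaps iota: alpha, eta, theta, zeta.
Via alpha — items with X overlaps alpha: none.
Via eta — items with X overlaps eta: alpha, delta, mu, zeta.
Via theta — items with X overlaps theta: alpha, delta, eta, zeta.
Via zeta — items with X overlaps zeta: alpha, gamma, mu.
Union: alpha, delta, eta, gamma, mu, zeta.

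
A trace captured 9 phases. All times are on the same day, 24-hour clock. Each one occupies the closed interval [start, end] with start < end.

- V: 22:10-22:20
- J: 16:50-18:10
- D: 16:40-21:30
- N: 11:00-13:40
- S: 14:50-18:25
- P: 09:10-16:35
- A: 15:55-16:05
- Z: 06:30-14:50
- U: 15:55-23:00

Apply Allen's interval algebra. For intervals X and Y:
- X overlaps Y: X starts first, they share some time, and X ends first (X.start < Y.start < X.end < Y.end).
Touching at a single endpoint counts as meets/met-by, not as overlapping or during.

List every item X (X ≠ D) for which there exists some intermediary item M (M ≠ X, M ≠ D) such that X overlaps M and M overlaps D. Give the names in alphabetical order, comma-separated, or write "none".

Target D = [16:40, 21:30].
Intermediaries M with M overlaps D: S.
Via S — items with X overlaps S: P.
Union: P.

P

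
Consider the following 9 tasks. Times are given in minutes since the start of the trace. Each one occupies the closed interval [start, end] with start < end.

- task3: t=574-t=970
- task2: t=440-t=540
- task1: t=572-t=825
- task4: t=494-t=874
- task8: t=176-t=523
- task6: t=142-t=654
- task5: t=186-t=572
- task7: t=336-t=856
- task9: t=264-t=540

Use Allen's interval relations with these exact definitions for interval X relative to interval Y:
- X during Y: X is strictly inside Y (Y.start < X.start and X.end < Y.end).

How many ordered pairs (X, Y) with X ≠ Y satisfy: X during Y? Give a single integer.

9

Checking all 72 ordered pairs for relation 'during'; matching pairs in alphabetical order:
(task1, task4): task1 during task4 ✓
(task1, task7): task1 during task7 ✓
(task2, task5): task2 during task5 ✓
(task2, task6): task2 during task6 ✓
(task2, task7): task2 during task7 ✓
(task5, task6): task5 during task6 ✓
(task8, task6): task8 during task6 ✓
(task9, task5): task9 during task5 ✓
(task9, task6): task9 during task6 ✓
Count: 9.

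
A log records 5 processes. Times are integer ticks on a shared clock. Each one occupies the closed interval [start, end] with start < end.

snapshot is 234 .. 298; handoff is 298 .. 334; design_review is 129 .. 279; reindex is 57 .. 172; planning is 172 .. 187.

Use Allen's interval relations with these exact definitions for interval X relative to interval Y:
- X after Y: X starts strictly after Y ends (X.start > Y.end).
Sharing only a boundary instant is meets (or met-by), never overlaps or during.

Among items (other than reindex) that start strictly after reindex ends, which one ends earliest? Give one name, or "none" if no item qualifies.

Target reindex = [57, 172].
design_review [129, 279] → overlapped-by → excluded.
handoff [298, 334] → after → candidate.
planning [172, 187] → met-by → excluded.
snapshot [234, 298] → after → candidate.
Among candidates, earliest end is 298 → snapshot.

snapshot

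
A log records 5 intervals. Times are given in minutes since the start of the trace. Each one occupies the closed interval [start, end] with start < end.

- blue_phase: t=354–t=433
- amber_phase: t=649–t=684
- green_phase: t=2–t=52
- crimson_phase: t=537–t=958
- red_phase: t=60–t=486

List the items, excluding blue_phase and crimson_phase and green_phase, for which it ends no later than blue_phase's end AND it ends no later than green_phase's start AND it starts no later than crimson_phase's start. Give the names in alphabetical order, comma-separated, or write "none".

Conditions: its end is no later than blue_phase's end (X.end <= t=433) AND its end is no later than green_phase's start (X.end <= t=2) AND its start is no later than crimson_phase's start (X.start <= t=537).
amber_phase: end t=684 <= t=433? ✗; end t=684 <= t=2? ✗; start t=649 <= t=537? ✗ → no.
red_phase: end t=486 <= t=433? ✗; end t=486 <= t=2? ✗; start t=60 <= t=537? ✓ → no.
Result: none.

none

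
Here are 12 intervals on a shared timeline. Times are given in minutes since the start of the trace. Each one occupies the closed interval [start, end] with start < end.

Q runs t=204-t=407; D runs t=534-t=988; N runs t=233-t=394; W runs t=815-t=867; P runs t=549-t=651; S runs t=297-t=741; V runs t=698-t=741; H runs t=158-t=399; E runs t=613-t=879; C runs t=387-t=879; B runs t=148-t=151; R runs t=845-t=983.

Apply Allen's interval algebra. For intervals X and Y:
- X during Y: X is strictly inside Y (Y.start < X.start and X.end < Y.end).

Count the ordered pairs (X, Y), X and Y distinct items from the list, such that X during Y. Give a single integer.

Checking all 132 ordered pairs for relation 'during'; matching pairs in alphabetical order:
(E, D): E during D ✓
(N, H): N during H ✓
(N, Q): N during Q ✓
(P, C): P during C ✓
(P, D): P during D ✓
(P, S): P during S ✓
(R, D): R during D ✓
(V, C): V during C ✓
(V, D): V during D ✓
(V, E): V during E ✓
(W, C): W during C ✓
(W, D): W during D ✓
(W, E): W during E ✓
Count: 13.

13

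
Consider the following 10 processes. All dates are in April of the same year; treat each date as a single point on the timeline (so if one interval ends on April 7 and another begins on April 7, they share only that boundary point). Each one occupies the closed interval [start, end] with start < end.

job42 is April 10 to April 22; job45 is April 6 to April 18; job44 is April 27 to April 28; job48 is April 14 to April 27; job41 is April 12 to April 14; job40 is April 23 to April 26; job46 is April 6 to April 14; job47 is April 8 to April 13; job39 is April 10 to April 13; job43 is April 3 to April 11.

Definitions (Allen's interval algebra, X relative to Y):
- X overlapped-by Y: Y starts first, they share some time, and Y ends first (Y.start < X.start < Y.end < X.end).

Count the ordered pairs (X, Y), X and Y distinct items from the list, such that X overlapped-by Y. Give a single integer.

Checking all 90 ordered pairs for relation 'overlapped-by'; matching pairs in alphabetical order:
(job39, job43): job39 overlapped-by job43 ✓
(job41, job39): job41 overlapped-by job39 ✓
(job41, job47): job41 overlapped-by job47 ✓
(job42, job43): job42 overlapped-by job43 ✓
(job42, job45): job42 overlapped-by job45 ✓
(job42, job46): job42 overlapped-by job46 ✓
(job42, job47): job42 overlapped-by job47 ✓
(job45, job43): job45 overlapped-by job43 ✓
(job46, job43): job46 overlapped-by job43 ✓
(job47, job43): job47 overlapped-by job43 ✓
(job48, job42): job48 overlapped-by job42 ✓
(job48, job45): job48 overlapped-by job45 ✓
Count: 12.

12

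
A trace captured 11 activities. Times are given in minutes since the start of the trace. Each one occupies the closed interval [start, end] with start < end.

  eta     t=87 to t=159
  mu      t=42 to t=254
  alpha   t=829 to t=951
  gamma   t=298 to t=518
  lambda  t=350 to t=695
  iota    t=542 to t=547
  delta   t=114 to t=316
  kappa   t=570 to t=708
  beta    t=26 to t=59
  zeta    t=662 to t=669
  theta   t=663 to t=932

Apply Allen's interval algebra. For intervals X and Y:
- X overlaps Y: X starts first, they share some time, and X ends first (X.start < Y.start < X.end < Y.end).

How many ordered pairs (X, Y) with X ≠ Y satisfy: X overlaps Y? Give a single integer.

10

Checking all 110 ordered pairs for relation 'overlaps'; matching pairs in alphabetical order:
(beta, mu): beta overlaps mu ✓
(delta, gamma): delta overlaps gamma ✓
(eta, delta): eta overlaps delta ✓
(gamma, lambda): gamma overlaps lambda ✓
(kappa, theta): kappa overlaps theta ✓
(lambda, kappa): lambda overlaps kappa ✓
(lambda, theta): lambda overlaps theta ✓
(mu, delta): mu overlaps delta ✓
(theta, alpha): theta overlaps alpha ✓
(zeta, theta): zeta overlaps theta ✓
Count: 10.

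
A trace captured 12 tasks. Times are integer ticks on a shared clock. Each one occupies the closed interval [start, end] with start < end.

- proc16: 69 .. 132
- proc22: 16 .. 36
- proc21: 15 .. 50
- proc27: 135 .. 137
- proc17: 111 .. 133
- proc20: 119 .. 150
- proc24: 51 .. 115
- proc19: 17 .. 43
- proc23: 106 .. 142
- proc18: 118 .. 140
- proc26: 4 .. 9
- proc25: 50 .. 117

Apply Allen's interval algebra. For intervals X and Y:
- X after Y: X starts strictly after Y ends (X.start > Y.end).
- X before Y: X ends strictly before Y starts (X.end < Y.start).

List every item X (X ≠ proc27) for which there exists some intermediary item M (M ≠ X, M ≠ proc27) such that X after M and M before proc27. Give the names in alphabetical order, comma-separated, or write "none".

Target proc27 = [135, 137].
Intermediaries M with M before proc27: proc16, proc17, proc19, proc21, proc22, proc24, proc25, proc26.
Via proc16 — items with X after proc16: none.
Via proc17 — items with X after proc17: none.
Via proc19 — items with X after proc19: proc16, proc17, proc18, proc20, proc23, proc24, proc25.
Via proc21 — items with X after proc21: proc16, proc17, proc18, proc20, proc23, proc24.
Via proc22 — items with X after proc22: proc16, proc17, proc18, proc20, proc23, proc24, proc25.
Via proc24 — items with X after proc24: proc18, proc20.
Via proc25 — items with X after proc25: proc18, proc20.
Via proc26 — items with X after proc26: proc16, proc17, proc18, proc19, proc20, proc21, proc22, proc23, proc24, proc25.
Union: proc16, proc17, proc18, proc19, proc20, proc21, proc22, proc23, proc24, proc25.

proc16, proc17, proc18, proc19, proc20, proc21, proc22, proc23, proc24, proc25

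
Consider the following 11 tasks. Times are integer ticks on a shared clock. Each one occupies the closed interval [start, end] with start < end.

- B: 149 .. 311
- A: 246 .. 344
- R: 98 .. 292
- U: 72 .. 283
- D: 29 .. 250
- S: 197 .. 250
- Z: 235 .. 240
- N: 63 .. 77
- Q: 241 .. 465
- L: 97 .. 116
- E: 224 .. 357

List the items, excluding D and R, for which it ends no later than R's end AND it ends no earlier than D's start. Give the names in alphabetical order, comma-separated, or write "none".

Conditions: its end is no later than R's end (X.end <= 292) AND its end is no earlier than D's start (X.end >= 29).
A: end 344 <= 292? ✗; end 344 >= 29? ✓ → no.
B: end 311 <= 292? ✗; end 311 >= 29? ✓ → no.
E: end 357 <= 292? ✗; end 357 >= 29? ✓ → no.
L: end 116 <= 292? ✓; end 116 >= 29? ✓ → yes.
N: end 77 <= 292? ✓; end 77 >= 29? ✓ → yes.
Q: end 465 <= 292? ✗; end 465 >= 29? ✓ → no.
S: end 250 <= 292? ✓; end 250 >= 29? ✓ → yes.
U: end 283 <= 292? ✓; end 283 >= 29? ✓ → yes.
Z: end 240 <= 292? ✓; end 240 >= 29? ✓ → yes.
Result: L, N, S, U, Z.

L, N, S, U, Z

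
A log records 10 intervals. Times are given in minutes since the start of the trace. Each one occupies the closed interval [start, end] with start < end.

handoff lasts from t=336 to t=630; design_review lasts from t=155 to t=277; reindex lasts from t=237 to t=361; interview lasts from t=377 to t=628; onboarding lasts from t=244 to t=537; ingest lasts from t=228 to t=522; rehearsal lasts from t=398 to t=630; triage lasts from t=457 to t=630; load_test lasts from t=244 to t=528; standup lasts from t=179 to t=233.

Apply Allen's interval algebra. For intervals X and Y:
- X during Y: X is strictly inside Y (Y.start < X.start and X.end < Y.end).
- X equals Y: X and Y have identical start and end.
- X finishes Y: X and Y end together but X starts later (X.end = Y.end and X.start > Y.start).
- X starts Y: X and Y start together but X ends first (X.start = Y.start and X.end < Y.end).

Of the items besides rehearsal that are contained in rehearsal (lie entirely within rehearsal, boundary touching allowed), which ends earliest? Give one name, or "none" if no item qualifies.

triage

Target rehearsal = [t=398, t=630].
design_review [t=155, t=277] → before → excluded.
handoff [t=336, t=630] → finished-by → excluded.
ingest [t=228, t=522] → overlaps → excluded.
interview [t=377, t=628] → overlaps → excluded.
load_test [t=244, t=528] → overlaps → excluded.
onboarding [t=244, t=537] → overlaps → excluded.
reindex [t=237, t=361] → before → excluded.
standup [t=179, t=233] → before → excluded.
triage [t=457, t=630] → finishes → candidate.
Among candidates, earliest end is t=630 → triage.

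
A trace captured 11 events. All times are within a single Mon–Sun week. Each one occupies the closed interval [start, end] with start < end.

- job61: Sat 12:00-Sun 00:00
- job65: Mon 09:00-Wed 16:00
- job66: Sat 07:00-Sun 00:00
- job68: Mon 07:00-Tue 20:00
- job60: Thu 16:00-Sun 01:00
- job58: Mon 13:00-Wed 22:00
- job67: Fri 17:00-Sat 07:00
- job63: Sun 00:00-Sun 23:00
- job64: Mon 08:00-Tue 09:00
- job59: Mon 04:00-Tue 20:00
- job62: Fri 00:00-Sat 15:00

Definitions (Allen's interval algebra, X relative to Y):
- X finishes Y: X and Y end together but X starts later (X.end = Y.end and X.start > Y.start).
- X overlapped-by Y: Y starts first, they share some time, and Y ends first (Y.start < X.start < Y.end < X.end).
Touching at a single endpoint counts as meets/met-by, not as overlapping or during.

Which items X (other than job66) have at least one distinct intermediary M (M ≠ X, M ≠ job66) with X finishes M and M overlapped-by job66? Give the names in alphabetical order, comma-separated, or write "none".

none

Target job66 = [Sat 07:00, Sun 00:00].
Intermediaries M with M overlapped-by job66: none.
Union: none.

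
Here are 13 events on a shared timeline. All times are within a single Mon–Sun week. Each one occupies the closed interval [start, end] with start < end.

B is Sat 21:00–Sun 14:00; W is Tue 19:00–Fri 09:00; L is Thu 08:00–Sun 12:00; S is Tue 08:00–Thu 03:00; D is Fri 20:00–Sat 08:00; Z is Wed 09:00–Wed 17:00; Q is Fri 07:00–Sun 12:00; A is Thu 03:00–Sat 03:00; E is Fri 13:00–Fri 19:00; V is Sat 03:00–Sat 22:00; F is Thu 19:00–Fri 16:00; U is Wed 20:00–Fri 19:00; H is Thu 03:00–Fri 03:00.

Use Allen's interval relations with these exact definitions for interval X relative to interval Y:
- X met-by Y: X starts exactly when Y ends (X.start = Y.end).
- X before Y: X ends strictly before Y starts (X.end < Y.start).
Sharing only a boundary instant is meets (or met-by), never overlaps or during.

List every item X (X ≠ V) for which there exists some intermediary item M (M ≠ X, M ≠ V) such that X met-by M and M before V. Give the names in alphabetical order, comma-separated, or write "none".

Target V = [Sat 03:00, Sat 22:00].
Intermediaries M with M before V: E, F, H, S, U, W, Z.
Via E — items with X met-by E: none.
Via F — items with X met-by F: none.
Via H — items with X met-by H: none.
Via S — items with X met-by S: A, H.
Via U — items with X met-by U: none.
Via W — items with X met-by W: none.
Via Z — items with X met-by Z: none.
Union: A, H.

A, H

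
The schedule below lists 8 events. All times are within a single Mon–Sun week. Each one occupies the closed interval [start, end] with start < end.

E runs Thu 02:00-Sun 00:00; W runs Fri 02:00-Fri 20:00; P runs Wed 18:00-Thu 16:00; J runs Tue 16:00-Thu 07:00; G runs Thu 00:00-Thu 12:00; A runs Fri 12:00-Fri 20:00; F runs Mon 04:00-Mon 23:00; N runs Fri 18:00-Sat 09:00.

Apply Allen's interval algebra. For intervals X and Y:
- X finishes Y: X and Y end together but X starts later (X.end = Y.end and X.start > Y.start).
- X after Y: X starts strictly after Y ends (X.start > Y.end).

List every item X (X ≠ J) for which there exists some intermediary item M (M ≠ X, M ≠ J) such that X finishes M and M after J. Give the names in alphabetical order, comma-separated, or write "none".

A

Target J = [Tue 16:00, Thu 07:00].
Intermediaries M with M after J: A, N, W.
Via A — items with X finishes A: none.
Via N — items with X finishes N: none.
Via W — items with X finishes W: A.
Union: A.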